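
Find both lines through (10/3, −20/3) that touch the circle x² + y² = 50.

A line y − (−20/3) = m(x − (10/3)) is tangent when its distance from (0, 0) is 5√2:
[m·(−10/3) − (20/3)]² = 50(m² + 1)
7m² − 8m + 1 = 0, so m = 1 or m = 1/7.
Through (10/3, −20/3) these give x − y = 10 and x − 7y = 50.

x − y = 10 and x − 7y = 50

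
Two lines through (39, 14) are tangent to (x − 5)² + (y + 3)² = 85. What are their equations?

2x − 9y = −48 and 6x − 7y = 136

A line y − (14) = m(x − (39)) is tangent when its distance from (5, −3) is √85:
[m·(−34) − (−17)]² = 85(m² + 1)
63m² − 68m + 12 = 0, so m = 2/9 or m = 6/7.
With m = 2/9: 2x − 9y = −48. With m = 6/7: 6x − 7y = 136.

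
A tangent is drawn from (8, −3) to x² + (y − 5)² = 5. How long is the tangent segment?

Centre (0, 5), r² = 5. |PO|² = (8)² + (−8)² = 128.
The tangent meets the radius at right angles, so tangent² = |PO|² − r² = 128 − 5 = 123.

√123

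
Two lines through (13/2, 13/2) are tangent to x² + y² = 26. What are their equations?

5x − y = 26 and x − 5y = −26

Write the tangent as mx − y + (13/2 − m·(13/2)) = 0 and set its distance from the centre to √26:
(−13/2m − (−13/2))² = 26(m² + 1)
5m² − 26m + 5 = 0, so m = 5 or m = 1/5.
Through (13/2, 13/2) these give 5x − y = 26 and x − 5y = −26.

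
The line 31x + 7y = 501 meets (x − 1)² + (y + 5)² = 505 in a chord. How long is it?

√1010

Substitute y = (501 − 31x)/7:
1010x² − 33330x + 262600 = 0  ⟹  x² − 33x + 260 = 0
x = 20 or x = 13, giving (20, −17) and (13, 14).
|(20, −17) − (13, 14)| = √((7)² + (−31)²) = √1010.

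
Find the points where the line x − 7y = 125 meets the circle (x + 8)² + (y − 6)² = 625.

From the line, y = (−125 + x)/7. Substituting:
50x² + 450x + 400 = 0  ⟹  x² + 9x + 8 = 0
x = −1 or x = −8, giving (−1, −18) and (−8, −19).

(−8, −19) and (−1, −18)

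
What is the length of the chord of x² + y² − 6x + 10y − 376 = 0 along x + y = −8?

Express y = −x − 8 and substitute into the circle:
2x² − 392 = 0  ⟹  x² − 196 = 0
x = 14 or x = −14, giving (14, −22) and (−14, 6).
Chord length = distance between (14, −22) and (−14, 6) = √1568 = 28√2.

28√2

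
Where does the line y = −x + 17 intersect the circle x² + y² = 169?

(5, 12) and (12, 5)

Express y = −x + 17 and substitute into the circle:
2x² − 34x + 120 = 0  ⟹  x² − 17x + 60 = 0
x = 12 or x = 5, giving (12, 5) and (5, 12).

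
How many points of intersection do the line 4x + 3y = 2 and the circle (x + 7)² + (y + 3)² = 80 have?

2

Substituting the line into the circle gives 25x² + 38x − 158 = 0.
Δ = 1444 − (−15800) = 17244.
Two real roots: the line is a secant.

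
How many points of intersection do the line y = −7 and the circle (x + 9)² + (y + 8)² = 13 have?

2

Substituting the line into the circle gives x² + 18x + 69 = 0.
Δ = 324 − 276 = 48.
Two real roots: the line is a secant.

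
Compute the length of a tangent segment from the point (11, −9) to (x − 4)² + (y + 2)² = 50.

The centre is (4, −2) and r = 5√2. The square of the distance from P to the centre is 49 + 49 = 98.
Power of the point: PT² = |PO|² − r² = 48, so PT = 4√3.

4√3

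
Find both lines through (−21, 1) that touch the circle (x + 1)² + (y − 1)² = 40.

x + 3y = −18 and x − 3y = −24

Let a tangent through (−21, 1) have slope m. Its distance from (−1, 1) must equal 2√10:
[m·(20) − (0)]² = 40(m² + 1)
9m² − 1 = 0, so m = −1/3 or m = 1/3.
With m = −1/3: x + 3y = −18. With m = 1/3: x − 3y = −24.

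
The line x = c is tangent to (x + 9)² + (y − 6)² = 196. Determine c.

The line touches the circle iff its distance from (−9, 6) is 14:
|1·(−9) + 0·6 − c| / √1 = 14
|c − (−9)| = 14, so c = 5 or c = −23.

c = −23 or c = 5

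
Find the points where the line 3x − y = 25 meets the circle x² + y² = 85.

Substitute y = 3x − 25:
10x² − 150x + 540 = 0  ⟹  x² − 15x + 54 = 0
x = 9 or x = 6, giving (9, 2) and (6, −7).

(6, −7) and (9, 2)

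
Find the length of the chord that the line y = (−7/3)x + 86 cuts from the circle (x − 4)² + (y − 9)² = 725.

The distance from (4, 9) to the line is 203/√58, and r² = 725.
Chord = 2√(r² − d²) = 2·√(29/2) = √58.

√58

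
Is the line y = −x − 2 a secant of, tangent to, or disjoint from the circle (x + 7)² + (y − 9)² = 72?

secant

Substituting the line into the circle gives 2x² + 36x + 98 = 0.
Discriminant = (36)² − 4·2·(98) = 512 > 0.
Two real roots: the line is a secant.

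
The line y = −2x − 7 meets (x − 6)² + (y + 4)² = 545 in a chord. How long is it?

20√5

The distance from (6, −4) to the line is 15/√5, and r² = 545.
Chord = 2√(r² − d²) = 2·√(500) = 20√5.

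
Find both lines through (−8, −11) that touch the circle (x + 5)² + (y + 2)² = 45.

Write the tangent as mx − y + (−11 − m·(−8)) = 0 and set its distance from the centre to 3√5:
[m·(3) − (9)]² = 45(m² + 1)
2m² + 3m − 2 = 0, so m = −2 or m = 1/2.
Through (−8, −11) these give 2x + y = −27 and x − 2y = 14.

2x + y = −27 and x − 2y = 14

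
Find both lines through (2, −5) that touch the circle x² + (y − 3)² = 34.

3x + 5y = −19 and 5x − 3y = 25

Write the tangent as mx − y + (−5 − m·(2)) = 0 and set its distance from the centre to √34:
[m·(−2) − (8)]² = 34(m² + 1)
15m² − 16m − 15 = 0, so m = −3/5 or m = 5/3.
With m = −3/5: 3x + 5y = −19. With m = 5/3: 5x − 3y = 25.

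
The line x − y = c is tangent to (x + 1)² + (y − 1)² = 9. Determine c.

c = −2 ± 3√2

The line touches the circle iff its distance from (−1, 1) is 3:
|1·(−1) − 1·1 − c| / √2 = 3
|c − (−2)| = 3√2.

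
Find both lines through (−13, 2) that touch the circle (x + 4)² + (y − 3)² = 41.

5x − 4y = −73 and 4x + 5y = −42

A line y − (2) = m(x − (−13)) is tangent when its distance from (−4, 3) is √41:
(9m − (1))² = 41(m² + 1)
20m² − 9m − 20 = 0, so m = 5/4 or m = −4/5.
Through (−13, 2) these give 5x − 4y = −73 and 4x + 5y = −42.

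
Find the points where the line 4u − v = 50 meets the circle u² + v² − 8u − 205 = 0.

From the line, v = 4u − 50. Substituting:
17u² − 408u + 2295 = 0  ⟹  u² − 24u + 135 = 0
u = 15 or u = 9, giving (15, 10) and (9, −14).

(9, −14) and (15, 10)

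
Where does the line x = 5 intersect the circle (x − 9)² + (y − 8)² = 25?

(5, 5) and (5, 11)

The line gives x = 5. Substituting into the circle:
y² − 16y + 55 = 0
y = 11 or y = 5, giving (5, 11) and (5, 5).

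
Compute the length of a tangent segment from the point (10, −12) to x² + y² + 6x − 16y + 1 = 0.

Centre (−3, 8), r² = 72. |PO|² = (13)² + (−20)² = 569.
By the tangent–radius right angle, tangent length = √(|PO|² − r²) = √497.

√497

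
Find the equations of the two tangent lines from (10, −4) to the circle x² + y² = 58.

7x + 3y = 58 and 3x − 7y = 58

A line y − (−4) = m(x − (10)) is tangent when its distance from (0, 0) is √58:
(−10m − (4))² = 58(m² + 1)
21m² + 40m − 21 = 0, so m = −7/3 or m = 3/7.
With m = −7/3: 7x + 3y = 58. With m = 3/7: 3x − 7y = 58.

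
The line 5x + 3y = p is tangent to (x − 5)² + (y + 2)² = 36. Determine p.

p = 19 ± 6√34

Tangency holds when the distance from the centre (5, −2) to the line equals the radius 6:
|5·5 + 3·(−2) − p| / √34 = 6
|p − (19)| = 6√34.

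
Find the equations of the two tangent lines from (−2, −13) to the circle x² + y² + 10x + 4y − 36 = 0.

Write the tangent as mx − y + (−13 − m·(−2)) = 0 and set its distance from the centre to √65:
(−3m − (11))² = 65(m² + 1)
28m² − 33m − 28 = 0, so m = −4/7 or m = 7/4.
Through (−2, −13) these give 4x + 7y = −99 and 7x − 4y = 38.

4x + 7y = −99 and 7x − 4y = 38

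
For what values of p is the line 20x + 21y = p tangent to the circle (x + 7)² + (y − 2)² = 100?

p = −388 or p = 192

For a tangent, require d(centre, line) = r = 10.
|20·(−7) + 21·2 − p| / √841 = 10
|p − (−98)| = 10·29, so p = 192 or p = −388.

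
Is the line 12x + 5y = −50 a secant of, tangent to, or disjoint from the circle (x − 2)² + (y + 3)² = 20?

Substituting the line into the circle gives 169x² + 740x + 825 = 0.
Δ = 547600 − 557700 = −10100.
No real roots: the line does not meet the circle.

disjoint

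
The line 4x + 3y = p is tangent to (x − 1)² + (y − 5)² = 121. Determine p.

p = −36 or p = 74

The line touches the circle iff its distance from (1, 5) is 11:
|4·1 + 3·5 − p| / √25 = 11
|p − (19)| = 11·5, so p = 74 or p = −36.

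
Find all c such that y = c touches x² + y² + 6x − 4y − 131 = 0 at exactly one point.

Tangency holds when the distance from the centre (−3, 2) to the line equals the radius 12:
|0·(−3) + 1·2 − c| / √1 = 12
|c − (2)| = 12, so c = 14 or c = −10.

c = −10 or c = 14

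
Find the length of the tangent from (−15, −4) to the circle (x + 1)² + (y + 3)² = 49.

With centre O = (−1, −3), |OP|² = 197 and r² = 49.
By the tangent–radius right angle, tangent length = √(|PO|² − r²) = √148 = 2√37.

2√37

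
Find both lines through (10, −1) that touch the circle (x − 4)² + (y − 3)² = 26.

A line y − (−1) = m(x − (10)) is tangent when its distance from (4, 3) is √26:
[m·(−6) − (4)]² = 26(m² + 1)
5m² + 24m − 5 = 0, so m = 1/5 or m = −5.
With m = 1/5: x − 5y = 15. With m = −5: 5x + y = 49.

x − 5y = 15 and 5x + y = 49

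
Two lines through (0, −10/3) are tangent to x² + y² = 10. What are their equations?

x − 3y = 10 and x + 3y = −10

Let a tangent through (0, −10/3) have slope m. Its distance from (0, 0) must equal √10:
[m·(0) − (10/3)]² = 10(m² + 1)
9m² − 1 = 0, so m = 1/3 or m = −1/3.
Through (0, −10/3) these give x − 3y = 10 and x + 3y = −10.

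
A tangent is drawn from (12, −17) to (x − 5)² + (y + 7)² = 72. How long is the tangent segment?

√77

The centre is (5, −7) and r = 6√2. The square of the distance from P to the centre is 49 + 100 = 149.
By the tangent–radius right angle, tangent length = √(|PO|² − r²) = √77.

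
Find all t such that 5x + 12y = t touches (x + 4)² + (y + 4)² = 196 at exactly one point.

The line touches the circle iff its distance from (−4, −4) is 14:
|5·(−4) + 12·(−4) − t| / √169 = 14
|t − (−68)| = 14·13, so t = 114 or t = −250.

t = −250 or t = 114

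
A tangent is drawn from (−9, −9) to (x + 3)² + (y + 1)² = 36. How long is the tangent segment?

8

With centre O = (−3, −1), |OP|² = 100 and r² = 36.
Power of the point: PT² = |PO|² − r² = 64, so PT = 8.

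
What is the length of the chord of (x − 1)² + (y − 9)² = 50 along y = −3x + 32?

2√10

The distance from (1, 9) to the line is 20/√10, and r² = 50.
Chord = 2√(r² − d²) = 2·√(10) = 2√10.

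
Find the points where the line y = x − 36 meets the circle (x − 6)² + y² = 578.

(13, −23) and (29, −7)

Express y = x − 36 and substitute into the circle:
2x² − 84x + 754 = 0  ⟹  x² − 42x + 377 = 0
x = 29 or x = 13, giving (29, −7) and (13, −23).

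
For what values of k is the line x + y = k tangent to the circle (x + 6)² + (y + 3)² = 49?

For a tangent, require d(centre, line) = r = 7.
|1·(−6) + 1·(−3) − k| / √2 = 7
|k − (−9)| = 7√2.

k = −9 ± 7√2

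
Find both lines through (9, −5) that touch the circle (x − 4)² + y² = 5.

Write the tangent as mx − y + (−5 − m·(9)) = 0 and set its distance from the centre to √5:
(−5m − (5))² = 5(m² + 1)
2m² + 5m + 2 = 0, so m = −1/2 or m = −2.
With m = −1/2: x + 2y = −1. With m = −2: 2x + y = 13.

x + 2y = −1 and 2x + y = 13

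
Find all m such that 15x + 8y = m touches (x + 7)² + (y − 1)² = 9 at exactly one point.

m = −148 or m = −46

Tangency holds when the distance from the centre (−7, 1) to the line equals the radius 3:
|15·(−7) + 8·1 − m| / √289 = 3
|m − (−97)| = 3·17, so m = −46 or m = −148.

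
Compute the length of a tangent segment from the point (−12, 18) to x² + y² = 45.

3√47

The centre is (0, 0) and r = 3√5. The square of the distance from P to the centre is 144 + 324 = 468.
The tangent meets the radius at right angles, so tangent² = |PO|² − r² = 468 − 45 = 423.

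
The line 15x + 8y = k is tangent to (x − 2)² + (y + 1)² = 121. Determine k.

k = −165 or k = 209

Tangency holds when the distance from the centre (2, −1) to the line equals the radius 11:
|15·2 + 8·(−1) − k| / √289 = 11
|k − (22)| = 11·17, so k = 209 or k = −165.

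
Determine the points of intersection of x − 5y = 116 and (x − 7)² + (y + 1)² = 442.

Substitute y = (−116 + x)/5:
26x² − 572x + 2496 = 0  ⟹  x² − 22x + 96 = 0
x = 16 or x = 6, giving (16, −20) and (6, −22).

(6, −22) and (16, −20)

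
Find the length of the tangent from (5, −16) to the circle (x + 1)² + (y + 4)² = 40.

The centre is (−1, −4) and r = 2√10. The square of the distance from P to the centre is 36 + 144 = 180.
The tangent meets the radius at right angles, so tangent² = |PO|² − r² = 180 − 40 = 140.

2√35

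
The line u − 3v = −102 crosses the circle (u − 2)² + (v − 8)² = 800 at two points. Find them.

(−18, 28) and (6, 36)

Substitute v = (102 + u)/3:
10u² + 120u − 1080 = 0  ⟹  u² + 12u − 108 = 0
u = 6 or u = −18, giving (6, 36) and (−18, 28).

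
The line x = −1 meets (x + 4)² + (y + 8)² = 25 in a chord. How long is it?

The line gives x = −1. Substituting into the circle:
y² + 16y + 48 = 0
y = −4 or y = −12, giving (−1, −4) and (−1, −12).
Chord length = distance between (−1, −4) and (−1, −12) = √64 = 8.

8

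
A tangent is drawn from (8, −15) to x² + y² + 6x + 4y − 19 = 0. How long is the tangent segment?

√258

The centre is (−3, −2) and r = 4√2. The square of the distance from P to the centre is 121 + 169 = 290.
By the tangent–radius right angle, tangent length = √(|PO|² − r²) = √258.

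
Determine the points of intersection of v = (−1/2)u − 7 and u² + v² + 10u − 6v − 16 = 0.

(−10, −2) and (−6, −4)

Express v = (−14 − u)/2 and substitute into the circle:
5u² + 80u + 300 = 0  ⟹  u² + 16u + 60 = 0
u = −6 or u = −10, giving (−6, −4) and (−10, −2).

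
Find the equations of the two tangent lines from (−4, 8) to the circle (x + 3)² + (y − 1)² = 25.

4x − 3y = −40 and 3x + 4y = 20

Write the tangent as mx − y + (8 − m·(−4)) = 0 and set its distance from the centre to 5:
[m·(1) − (−7)]² = 25(m² + 1)
12m² − 7m − 12 = 0, so m = 4/3 or m = −3/4.
Through (−4, 8) these give 4x − 3y = −40 and 3x + 4y = 20.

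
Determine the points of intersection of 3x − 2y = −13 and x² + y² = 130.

(−9, −7) and (3, 11)

Express y = (13 + 3x)/2 and substitute into the circle:
13x² + 78x − 351 = 0  ⟹  x² + 6x − 27 = 0
x = 3 or x = −9, giving (3, 11) and (−9, −7).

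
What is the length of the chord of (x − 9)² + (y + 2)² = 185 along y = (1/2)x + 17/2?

2√5

Centre (9, −2), r² = 185. Perpendicular distance d from centre to line = |30| / √5 = 30/√5.
Chord = 2√(r² − d²) = 2·√(5) = 2√5.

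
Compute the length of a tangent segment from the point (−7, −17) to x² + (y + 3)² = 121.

Centre (0, −3), r² = 121. |PO|² = (−7)² + (−14)² = 245.
Power of the point: PT² = |PO|² − r² = 124, so PT = 2√31.

2√31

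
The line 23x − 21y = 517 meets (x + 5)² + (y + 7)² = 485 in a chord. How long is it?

√970

Substitute y = (−517 + 23x)/21:
970x² − 12610x − 65960 = 0  ⟹  x² − 13x − 68 = 0
x = 17 or x = −4, giving (17, −6) and (−4, −29).
|(17, −6) − (−4, −29)| = √((21)² + (23)²) = √970.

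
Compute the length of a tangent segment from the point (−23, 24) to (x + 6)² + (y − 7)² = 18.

4√35

The centre is (−6, 7) and r = 3√2. The square of the distance from P to the centre is 289 + 289 = 578.
Power of the point: PT² = |PO|² − r² = 560, so PT = 4√35.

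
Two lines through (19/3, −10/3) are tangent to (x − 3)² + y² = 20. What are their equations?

Write the tangent as mx − y + (−10/3 − m·(19/3)) = 0 and set its distance from the centre to 2√5:
[m·(−10/3) − (10/3)]² = 20(m² + 1)
2m² − 5m + 2 = 0, so m = 1/2 or m = 2.
With m = 1/2: x − 2y = 13. With m = 2: 2x − y = 16.

x − 2y = 13 and 2x − y = 16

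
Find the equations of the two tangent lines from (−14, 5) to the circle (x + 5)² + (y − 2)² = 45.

x − 2y = −24 and 2x + y = −23

Write the tangent as mx − y + (5 − m·(−14)) = 0 and set its distance from the centre to 3√5:
[m·(9) − (−3)]² = 45(m² + 1)
2m² + 3m − 2 = 0, so m = 1/2 or m = −2.
With m = 1/2: x − 2y = −24. With m = −2: 2x + y = −23.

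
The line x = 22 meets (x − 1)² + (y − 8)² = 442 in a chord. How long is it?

2

The distance from (1, 8) to the line is 21, and r² = 442.
Half the chord is √(r² − d²) = √(1), so the full chord is 2.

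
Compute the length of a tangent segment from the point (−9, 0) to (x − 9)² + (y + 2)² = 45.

The centre is (9, −2) and r = 3√5. The square of the distance from P to the centre is 324 + 4 = 328.
The tangent meets the radius at right angles, so tangent² = |PO|² − r² = 328 − 45 = 283.

√283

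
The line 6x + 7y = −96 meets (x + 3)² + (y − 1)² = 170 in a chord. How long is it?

Centre (−3, 1), r² = 170. Perpendicular distance d from centre to line = |85| / √85 = 85/√85.
Half the chord is √(r² − d²) = √(85), so the full chord is 2√85.

2√85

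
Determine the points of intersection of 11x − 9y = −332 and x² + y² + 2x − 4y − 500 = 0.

(−22, 10) and (−13, 21)

Express y = (332 + 11x)/9 and substitute into the circle:
202x² + 7070x + 57772 = 0  ⟹  x² + 35x + 286 = 0
x = −13 or x = −22, giving (−13, 21) and (−22, 10).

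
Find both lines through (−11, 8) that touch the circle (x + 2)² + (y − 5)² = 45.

x − 2y = −27 and 2x + y = −14

Let a tangent through (−11, 8) have slope m. Its distance from (−2, 5) must equal 3√5:
[m·(9) − (−3)]² = 45(m² + 1)
2m² + 3m − 2 = 0, so m = 1/2 or m = −2.
With m = 1/2: x − 2y = −27. With m = −2: 2x + y = −14.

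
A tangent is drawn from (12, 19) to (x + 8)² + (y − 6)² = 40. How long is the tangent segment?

23

Centre (−8, 6), r² = 40. |PO|² = (20)² + (13)² = 569.
Power of the point: PT² = |PO|² − r² = 529, so PT = 23.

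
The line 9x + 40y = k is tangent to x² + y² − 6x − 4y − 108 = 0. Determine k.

For a tangent, require d(centre, line) = r = 11.
|9·3 + 40·2 − k| / √1681 = 11
|k − (107)| = 11·41, so k = 558 or k = −344.

k = −344 or k = 558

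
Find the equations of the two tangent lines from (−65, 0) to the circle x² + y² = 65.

x + 8y = −65 and x − 8y = −65

Write the tangent as mx − y + (0 − m·(−65)) = 0 and set its distance from the centre to √65:
(65m − (0))² = 65(m² + 1)
64m² − 1 = 0, so m = −1/8 or m = 1/8.
With m = −1/8: x + 8y = −65. With m = 1/8: x − 8y = −65.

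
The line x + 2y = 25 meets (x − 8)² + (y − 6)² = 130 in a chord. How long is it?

10√5

Express y = (25 − x)/2 and substitute into the circle:
5x² − 90x − 95 = 0  ⟹  x² − 18x − 19 = 0
x = 19 or x = −1, giving (19, 3) and (−1, 13).
Chord length = distance between (19, 3) and (−1, 13) = √500 = 10√5.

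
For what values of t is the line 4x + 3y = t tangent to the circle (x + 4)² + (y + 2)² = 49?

t = −57 or t = 13

For a tangent, require d(centre, line) = r = 7.
|4·(−4) + 3·(−2) − t| / √25 = 7
|t − (−22)| = 7·5, so t = 13 or t = −57.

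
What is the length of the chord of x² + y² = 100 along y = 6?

16

From the line, y = 6. Substituting:
x² − 64 = 0
x = 8 or x = −8, giving (8, 6) and (−8, 6).
|(8, 6) − (−8, 6)| = √((16)² + (0)²) = 16.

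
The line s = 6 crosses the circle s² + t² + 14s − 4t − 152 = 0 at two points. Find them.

The line gives s = 6. Substituting into the circle:
t² − 4t − 32 = 0
t = 8 or t = −4, giving (6, 8) and (6, −4).

(6, −4) and (6, 8)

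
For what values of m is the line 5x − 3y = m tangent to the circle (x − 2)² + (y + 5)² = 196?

m = 25 ± 14√34

The line touches the circle iff its distance from (2, −5) is 14:
|5·2 − 3·(−5) − m| / √34 = 14
|m − (25)| = 14√34.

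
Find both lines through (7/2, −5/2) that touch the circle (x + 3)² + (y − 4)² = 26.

5x + y = 15 and x + 5y = −9

Write the tangent as mx − y + (−5/2 − m·(7/2)) = 0 and set its distance from the centre to √26:
[m·(−13/2) − (13/2)]² = 26(m² + 1)
5m² + 26m + 5 = 0, so m = −5 or m = −1/5.
With m = −5: 5x + y = 15. With m = −1/5: x + 5y = −9.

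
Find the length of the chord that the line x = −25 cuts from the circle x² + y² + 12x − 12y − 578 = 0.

34

The distance from (−6, 6) to the line is 19, and r² = 650.
Chord = 2√(r² − d²) = 2·√(289) = 34.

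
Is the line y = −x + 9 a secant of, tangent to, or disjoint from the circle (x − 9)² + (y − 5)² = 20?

Substituting the line into the circle gives 2x² − 26x + 77 = 0.
Discriminant = (−26)² − 4·2·(77) = 60 > 0.
Two real roots: the line is a secant.

secant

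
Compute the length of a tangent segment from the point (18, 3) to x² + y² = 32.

√301

With centre O = (0, 0), |OP|² = 333 and r² = 32.
Power of the point: PT² = |PO|² − r² = 301, so PT = √301.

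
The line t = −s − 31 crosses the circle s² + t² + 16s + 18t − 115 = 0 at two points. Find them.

Express t = −s − 31 and substitute into the circle:
2s² + 60s + 288 = 0  ⟹  s² + 30s + 144 = 0
s = −6 or s = −24, giving (−6, −25) and (−24, −7).

(−24, −7) and (−6, −25)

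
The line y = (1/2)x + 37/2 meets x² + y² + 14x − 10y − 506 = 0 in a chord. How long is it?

20√5

Centre (−7, 5), r² = 580. Perpendicular distance d from centre to line = |20| / √5 = 20/√5.
Half the chord is √(r² − d²) = √(500), so the full chord is 20√5.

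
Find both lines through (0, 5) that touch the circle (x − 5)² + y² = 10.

A line y − (5) = m(x − (0)) is tangent when its distance from (5, 0) is √10:
[m·(5) − (−5)]² = 10(m² + 1)
3m² + 10m + 3 = 0, so m = −1/3 or m = −3.
With m = −1/3: x + 3y = 15. With m = −3: 3x + y = 5.

x + 3y = 15 and 3x + y = 5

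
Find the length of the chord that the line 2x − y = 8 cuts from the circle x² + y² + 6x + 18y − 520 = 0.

22√5

Substitute y = 2x − 8:
5x² + 10x − 600 = 0  ⟹  x² + 2x − 120 = 0
x = 10 or x = −12, giving (10, 12) and (−12, −32).
Chord length = distance between (10, 12) and (−12, −32) = √2420 = 22√5.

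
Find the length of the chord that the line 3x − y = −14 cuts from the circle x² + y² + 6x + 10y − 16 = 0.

From the line, y = 3x + 14. Substituting:
10x² + 120x + 320 = 0  ⟹  x² + 12x + 32 = 0
x = −4 or x = −8, giving (−4, 2) and (−8, −10).
Chord length = distance between (−4, 2) and (−8, −10) = √160 = 4√10.

4√10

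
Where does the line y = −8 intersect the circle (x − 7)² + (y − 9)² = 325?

(1, −8) and (13, −8)

Express y = −8 and substitute into the circle:
x² − 14x + 13 = 0
x = 13 or x = 1, giving (13, −8) and (1, −8).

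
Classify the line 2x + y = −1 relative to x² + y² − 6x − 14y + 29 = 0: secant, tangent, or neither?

Substituting the line into the circle gives 5x² + 26x + 44 = 0.
Δ = 676 − 880 = −204.
No real roots: the line does not meet the circle.

neither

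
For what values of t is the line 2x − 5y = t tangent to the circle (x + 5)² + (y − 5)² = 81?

Tangency holds when the distance from the centre (−5, 5) to the line equals the radius 9:
|2·(−5) − 5·5 − t| / √29 = 9
|t − (−35)| = 9√29.

t = −35 ± 9√29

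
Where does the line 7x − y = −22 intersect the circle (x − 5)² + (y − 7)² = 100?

Express y = 7x + 22 and substitute into the circle:
50x² + 200x + 150 = 0  ⟹  x² + 4x + 3 = 0
x = −1 or x = −3, giving (−1, 15) and (−3, 1).

(−3, 1) and (−1, 15)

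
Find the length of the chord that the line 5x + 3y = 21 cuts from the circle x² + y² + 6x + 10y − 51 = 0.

Substitute y = (21 − 5x)/3:
34x² − 306x + 612 = 0  ⟹  x² − 9x + 18 = 0
x = 6 or x = 3, giving (6, −3) and (3, 2).
|(6, −3) − (3, 2)| = √((3)² + (−5)²) = √34.

√34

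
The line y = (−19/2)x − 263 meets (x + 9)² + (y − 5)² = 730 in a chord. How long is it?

Centre (−9, 5), r² = 730. Perpendicular distance d from centre to line = |365| / √365 = 365/√365.
Chord = 2√(r² − d²) = 2·√(365) = 2√365.

2√365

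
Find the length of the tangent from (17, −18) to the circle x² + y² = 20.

The centre is (0, 0) and r = 2√5. The square of the distance from P to the centre is 289 + 324 = 613.
The tangent meets the radius at right angles, so tangent² = |PO|² − r² = 613 − 20 = 593.

√593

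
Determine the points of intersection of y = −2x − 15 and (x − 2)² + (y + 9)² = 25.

(−3, −9) and (−1, −13)

Express y = −2x − 15 and substitute into the circle:
5x² + 20x + 15 = 0  ⟹  x² + 4x + 3 = 0
x = −1 or x = −3, giving (−1, −13) and (−3, −9).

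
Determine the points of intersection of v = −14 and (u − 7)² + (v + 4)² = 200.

From the line, v = −14. Substituting:
u² − 14u − 51 = 0
u = 17 or u = −3, giving (17, −14) and (−3, −14).

(−3, −14) and (17, −14)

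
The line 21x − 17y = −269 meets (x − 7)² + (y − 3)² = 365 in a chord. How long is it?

√730

Substitute y = (269 + 21x)/17:
730x² + 5110x − 43800 = 0  ⟹  x² + 7x − 60 = 0
x = 5 or x = −12, giving (5, 22) and (−12, 1).
|(5, 22) − (−12, 1)| = √((17)² + (21)²) = √730.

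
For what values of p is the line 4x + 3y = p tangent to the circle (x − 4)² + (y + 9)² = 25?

For a tangent, require d(centre, line) = r = 5.
|4·4 + 3·(−9) − p| / √25 = 5
|p − (−11)| = 5·5, so p = 14 or p = −36.

p = −36 or p = 14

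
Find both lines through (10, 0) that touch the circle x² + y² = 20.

x − 2y = 10 and x + 2y = 10

Let a tangent through (10, 0) have slope m. Its distance from (0, 0) must equal 2√5:
[m·(−10) − (0)]² = 20(m² + 1)
4m² − 1 = 0, so m = 1/2 or m = −1/2.
With m = 1/2: x − 2y = 10. With m = −1/2: x + 2y = 10.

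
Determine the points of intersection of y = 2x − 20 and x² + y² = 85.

From the line, y = 2x − 20. Substituting:
5x² − 80x + 315 = 0  ⟹  x² − 16x + 63 = 0
x = 9 or x = 7, giving (9, −2) and (7, −6).

(7, −6) and (9, −2)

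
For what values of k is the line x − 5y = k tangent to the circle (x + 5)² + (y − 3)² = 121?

k = −20 ± 11√26

The line touches the circle iff its distance from (−5, 3) is 11:
|1·(−5) − 5·3 − k| / √26 = 11
|k − (−20)| = 11√26.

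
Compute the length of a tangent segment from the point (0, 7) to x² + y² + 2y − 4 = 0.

√59

Centre (0, −1), r² = 5. |PO|² = (0)² + (8)² = 64.
Power of the point: PT² = |PO|² − r² = 59, so PT = √59.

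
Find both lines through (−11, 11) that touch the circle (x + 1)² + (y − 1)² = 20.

Write the tangent as mx − y + (11 − m·(−11)) = 0 and set its distance from the centre to 2√5:
(10m − (−10))² = 20(m² + 1)
2m² + 5m + 2 = 0, so m = −2 or m = −1/2.
Through (−11, 11) these give 2x + y = −11 and x + 2y = 11.

2x + y = −11 and x + 2y = 11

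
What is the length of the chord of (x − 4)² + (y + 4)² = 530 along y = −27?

Express y = −27 and substitute into the circle:
x² − 8x + 15 = 0
x = 5 or x = 3, giving (5, −27) and (3, −27).
|(5, −27) − (3, −27)| = √((2)² + (0)²) = 2.

2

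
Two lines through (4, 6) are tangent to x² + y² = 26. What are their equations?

A line y − (6) = m(x − (4)) is tangent when its distance from (0, 0) is √26:
[m·(−4) − (−6)]² = 26(m² + 1)
5m² + 24m − 5 = 0, so m = −5 or m = 1/5.
With m = −5: 5x + y = 26. With m = 1/5: x − 5y = −26.

5x + y = 26 and x − 5y = −26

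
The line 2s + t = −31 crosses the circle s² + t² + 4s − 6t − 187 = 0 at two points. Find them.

(−16, 1) and (−12, −7)

From the line, t = −2s − 31. Substituting:
5s² + 140s + 960 = 0  ⟹  s² + 28s + 192 = 0
s = −12 or s = −16, giving (−12, −7) and (−16, 1).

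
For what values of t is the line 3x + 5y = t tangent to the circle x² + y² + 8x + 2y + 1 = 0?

Tangency holds when the distance from the centre (−4, −1) to the line equals the radius 4:
|3·(−4) + 5·(−1) − t| / √34 = 4
|t − (−17)| = 4√34.

t = −17 ± 4√34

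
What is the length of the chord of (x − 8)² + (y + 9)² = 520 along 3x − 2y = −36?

Express y = (36 + 3x)/2 and substitute into the circle:
13x² + 260x + 1092 = 0  ⟹  x² + 20x + 84 = 0
x = −6 or x = −14, giving (−6, 9) and (−14, −3).
Chord length = distance between (−6, 9) and (−14, −3) = √208 = 4√13.

4√13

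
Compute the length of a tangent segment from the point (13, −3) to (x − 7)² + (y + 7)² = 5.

√47

Centre (7, −7), r² = 5. |PO|² = (6)² + (4)² = 52.
By the tangent–radius right angle, tangent length = √(|PO|² − r²) = √47.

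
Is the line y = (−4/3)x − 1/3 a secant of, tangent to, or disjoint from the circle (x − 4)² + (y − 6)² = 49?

tangent

Centre (4, 6), r² = 49. Distance² from centre to line = (35)²/25 = 49.
Since d² = r², the line is tangent.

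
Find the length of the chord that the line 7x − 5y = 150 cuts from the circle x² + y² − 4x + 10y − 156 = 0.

Substitute y = (−150 + 7x)/5:
74x² − 1850x + 11100 = 0  ⟹  x² − 25x + 150 = 0
x = 15 or x = 10, giving (15, −9) and (10, −16).
Chord length = distance between (15, −9) and (10, −16) = √74 = √74.

√74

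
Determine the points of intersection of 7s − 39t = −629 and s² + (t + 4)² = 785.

Substitute t = (629 + 7s)/39:
1570s² + 10990s − 577760 = 0  ⟹  s² + 7s − 368 = 0
s = 16 or s = −23, giving (16, 19) and (−23, 12).

(−23, 12) and (16, 19)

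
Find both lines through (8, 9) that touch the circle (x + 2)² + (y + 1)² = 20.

Let a tangent through (8, 9) have slope m. Its distance from (−2, −1) must equal 2√5:
[m·(−10) − (−10)]² = 20(m² + 1)
2m² − 5m + 2 = 0, so m = 2 or m = 1/2.
With m = 2: 2x − y = 7. With m = 1/2: x − 2y = −10.

2x − y = 7 and x − 2y = −10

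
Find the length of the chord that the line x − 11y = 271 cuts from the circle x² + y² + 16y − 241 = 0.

√122

From the line, y = (−271 + x)/11. Substituting:
122x² − 366x − 3416 = 0  ⟹  x² − 3x − 28 = 0
x = 7 or x = −4, giving (7, −24) and (−4, −25).
|(7, −24) − (−4, −25)| = √((11)² + (1)²) = √122.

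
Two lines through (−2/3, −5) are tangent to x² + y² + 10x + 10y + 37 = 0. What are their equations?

3x + 2y = −12 and 3x − 2y = 8

A line y − (−5) = m(x − (−2/3)) is tangent when its distance from (−5, −5) is √13:
(−13/3m − (0))² = 13(m² + 1)
4m² − 9 = 0, so m = −3/2 or m = 3/2.
Through (−2/3, −5) these give 3x + 2y = −12 and 3x − 2y = 8.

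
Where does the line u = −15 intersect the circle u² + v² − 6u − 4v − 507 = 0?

(−15, −12) and (−15, 16)

The line gives u = −15. Substituting into the circle:
v² − 4v − 192 = 0
v = 16 or v = −12, giving (−15, 16) and (−15, −12).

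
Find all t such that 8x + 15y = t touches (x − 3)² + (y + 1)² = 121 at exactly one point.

t = −178 or t = 196

For a tangent, require d(centre, line) = r = 11.
|8·3 + 15·(−1) − t| / √289 = 11
|t − (9)| = 11·17, so t = 196 or t = −178.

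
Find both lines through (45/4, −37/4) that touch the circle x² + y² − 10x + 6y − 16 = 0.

A line y − (−37/4) = m(x − (45/4)) is tangent when its distance from (5, −3) is 5√2:
[m·(−25/4) − (25/4)]² = 50(m² + 1)
7m² − 50m + 7 = 0, so m = 1/7 or m = 7.
Through (45/4, −37/4) these give x − 7y = 76 and 7x − y = 88.

x − 7y = 76 and 7x − y = 88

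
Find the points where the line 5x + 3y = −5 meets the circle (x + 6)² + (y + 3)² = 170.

Substitute y = (−5 − 5x)/3:
34x² + 68x − 1190 = 0  ⟹  x² + 2x − 35 = 0
x = 5 or x = −7, giving (5, −10) and (−7, 10).

(−7, 10) and (5, −10)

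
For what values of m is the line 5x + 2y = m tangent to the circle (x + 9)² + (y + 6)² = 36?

m = −57 ± 6√29

For a tangent, require d(centre, line) = r = 6.
|5·(−9) + 2·(−6) − m| / √29 = 6
|m − (−57)| = 6√29.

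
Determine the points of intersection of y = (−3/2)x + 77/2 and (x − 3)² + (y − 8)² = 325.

From the line, y = (77 − 3x)/2. Substituting:
13x² − 390x + 2457 = 0  ⟹  x² − 30x + 189 = 0
x = 21 or x = 9, giving (21, 7) and (9, 25).

(9, 25) and (21, 7)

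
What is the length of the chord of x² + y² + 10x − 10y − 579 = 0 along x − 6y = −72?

8√37

From the line, y = (72 + x)/6. Substituting:
37x² + 444x − 19980 = 0  ⟹  x² + 12x − 540 = 0
x = 18 or x = −30, giving (18, 15) and (−30, 7).
Chord length = distance between (18, 15) and (−30, 7) = √2368 = 8√37.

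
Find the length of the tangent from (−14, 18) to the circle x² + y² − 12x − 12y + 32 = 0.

6√14

With centre O = (6, 6), |OP|² = 544 and r² = 40.
By the tangent–radius right angle, tangent length = √(|PO|² − r²) = √504 = 6√14.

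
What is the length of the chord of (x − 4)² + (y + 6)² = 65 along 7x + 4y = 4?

2√65

Express y = (4 − 7x)/4 and substitute into the circle:
65x² − 520x = 0  ⟹  x² − 8x = 0
x = 8 or x = 0, giving (8, −13) and (0, 1).
Chord length = distance between (8, −13) and (0, 1) = √260 = 2√65.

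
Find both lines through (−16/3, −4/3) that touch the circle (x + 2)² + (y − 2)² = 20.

2x + y = −12 and x + 2y = −8

Write the tangent as mx − y + (−4/3 − m·(−16/3)) = 0 and set its distance from the centre to 2√5:
[m·(10/3) − (10/3)]² = 20(m² + 1)
2m² + 5m + 2 = 0, so m = −2 or m = −1/2.
Through (−16/3, −4/3) these give 2x + y = −12 and x + 2y = −8.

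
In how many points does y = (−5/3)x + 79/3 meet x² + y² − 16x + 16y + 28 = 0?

0

Substituting the line into the circle gives 34x² − 1174x + 10285 = 0.
Discriminant = (−1174)² − 4·34·(10285) = −20484 < 0.
No real roots: the line does not meet the circle.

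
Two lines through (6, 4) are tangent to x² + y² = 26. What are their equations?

Write the tangent as mx − y + (4 − m·(6)) = 0 and set its distance from the centre to √26:
[m·(−6) − (−4)]² = 26(m² + 1)
5m² − 24m − 5 = 0, so m = −1/5 or m = 5.
With m = −1/5: x + 5y = 26. With m = 5: 5x − y = 26.

x + 5y = 26 and 5x − y = 26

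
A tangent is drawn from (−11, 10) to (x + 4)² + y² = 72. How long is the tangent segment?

√77

Centre (−4, 0), r² = 72. |PO|² = (−7)² + (10)² = 149.
The tangent meets the radius at right angles, so tangent² = |PO|² − r² = 149 − 72 = 77.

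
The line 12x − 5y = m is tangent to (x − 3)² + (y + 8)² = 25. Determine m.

The line touches the circle iff its distance from (3, −8) is 5:
|12·3 − 5·(−8) − m| / √169 = 5
|m − (76)| = 5·13, so m = 141 or m = 11.

m = 11 or m = 141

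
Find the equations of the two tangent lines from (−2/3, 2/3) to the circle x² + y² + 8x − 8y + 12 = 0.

Write the tangent as mx − y + (2/3 − m·(−2/3)) = 0 and set its distance from the centre to 2√5:
(−10/3m − (10/3))² = 20(m² + 1)
2m² − 5m + 2 = 0, so m = 1/2 or m = 2.
With m = 1/2: x − 2y = −2. With m = 2: 2x − y = −2.

x − 2y = −2 and 2x − y = −2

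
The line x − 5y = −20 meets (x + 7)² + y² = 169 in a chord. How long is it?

5√26

Substitute y = (20 + x)/5:
26x² + 390x − 2600 = 0  ⟹  x² + 15x − 100 = 0
x = 5 or x = −20, giving (5, 5) and (−20, 0).
|(5, 5) − (−20, 0)| = √((25)² + (5)²) = 5√26.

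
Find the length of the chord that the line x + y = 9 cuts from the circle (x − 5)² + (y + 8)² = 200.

16√2

The distance from (5, −8) to the line is 12/√2, and r² = 200.
Chord = 2√(r² − d²) = 2·√(128) = 16√2.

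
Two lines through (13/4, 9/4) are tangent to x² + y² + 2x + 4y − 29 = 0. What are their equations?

5x + 3y = 23 and 3x + 5y = 21

Let a tangent through (13/4, 9/4) have slope m. Its distance from (−1, −2) must equal √34:
(−17/4m − (−17/4))² = 34(m² + 1)
15m² + 34m + 15 = 0, so m = −5/3 or m = −3/5.
With m = −5/3: 5x + 3y = 23. With m = −3/5: 3x + 5y = 21.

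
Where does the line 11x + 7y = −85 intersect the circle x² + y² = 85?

(−9, 2) and (−2, −9)

From the line, y = (−85 − 11x)/7. Substituting:
170x² + 1870x + 3060 = 0  ⟹  x² + 11x + 18 = 0
x = −2 or x = −9, giving (−2, −9) and (−9, 2).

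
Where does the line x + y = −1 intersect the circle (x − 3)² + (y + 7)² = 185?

From the line, y = −x − 1. Substituting:
2x² − 18x − 140 = 0  ⟹  x² − 9x − 70 = 0
x = 14 or x = −5, giving (14, −15) and (−5, 4).

(−5, 4) and (14, −15)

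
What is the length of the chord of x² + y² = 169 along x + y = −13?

13√2

The distance from (0, 0) to the line is 13/√2, and r² = 169.
Half the chord is √(r² − d²) = √(169/2), so the full chord is 13√2.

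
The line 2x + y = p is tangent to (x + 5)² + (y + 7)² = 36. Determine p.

Tangency holds when the distance from the centre (−5, −7) to the line equals the radius 6:
|2·(−5) + 1·(−7) − p| / √5 = 6
|p − (−17)| = 6√5.

p = −17 ± 6√5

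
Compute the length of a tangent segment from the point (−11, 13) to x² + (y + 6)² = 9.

With centre O = (0, −6), |OP|² = 482 and r² = 9.
Power of the point: PT² = |PO|² − r² = 473, so PT = √473.

√473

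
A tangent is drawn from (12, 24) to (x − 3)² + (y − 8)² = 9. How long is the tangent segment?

Centre (3, 8), r² = 9. |PO|² = (9)² + (16)² = 337.
The tangent meets the radius at right angles, so tangent² = |PO|² − r² = 337 − 9 = 328.

2√82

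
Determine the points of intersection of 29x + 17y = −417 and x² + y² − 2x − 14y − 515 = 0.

Substitute y = (−417 − 29x)/17:
1130x² + 30510x + 124300 = 0  ⟹  x² + 27x + 110 = 0
x = −5 or x = −22, giving (−5, −16) and (−22, 13).

(−22, 13) and (−5, −16)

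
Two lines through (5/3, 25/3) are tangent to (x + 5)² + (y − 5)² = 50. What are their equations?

x + y = 10 and 7x + y = 20

A line y − (25/3) = m(x − (5/3)) is tangent when its distance from (−5, 5) is 5√2:
[m·(−20/3) − (−10/3)]² = 50(m² + 1)
m² + 8m + 7 = 0, so m = −1 or m = −7.
With m = −1: x + y = 10. With m = −7: 7x + y = 20.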